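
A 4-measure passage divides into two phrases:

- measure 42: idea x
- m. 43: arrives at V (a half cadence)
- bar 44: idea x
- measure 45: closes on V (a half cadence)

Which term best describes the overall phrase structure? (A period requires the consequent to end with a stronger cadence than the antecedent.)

repeated phrase

Both phrases have the same opening (x) and the same cadence (half cadence): the second is a restatement, not a consequent, so this is a repeated phrase rather than a period.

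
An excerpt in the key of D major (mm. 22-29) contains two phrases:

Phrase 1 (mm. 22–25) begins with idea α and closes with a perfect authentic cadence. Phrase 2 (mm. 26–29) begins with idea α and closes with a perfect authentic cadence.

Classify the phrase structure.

repeated phrase

Both phrases have the same opening (α) and the same cadence (perfect authentic cadence): the second is a restatement, not a consequent, so this is a repeated phrase rather than a period.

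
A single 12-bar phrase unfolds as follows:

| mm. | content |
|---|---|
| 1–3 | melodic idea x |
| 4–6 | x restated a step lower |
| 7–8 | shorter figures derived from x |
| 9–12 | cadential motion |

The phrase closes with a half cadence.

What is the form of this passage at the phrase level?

sentence

Basic idea (mm. 1–3) + its repetition (measures 4–6) form the presentation; fragmentation and cadence (measures 7–12) form the continuation — the 12-bar whole is a sentence.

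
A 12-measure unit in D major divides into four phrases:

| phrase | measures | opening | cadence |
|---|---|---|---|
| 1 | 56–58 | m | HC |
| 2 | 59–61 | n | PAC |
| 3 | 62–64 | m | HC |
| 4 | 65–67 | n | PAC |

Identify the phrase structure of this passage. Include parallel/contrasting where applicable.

The cadence pattern HC–PAC–HC–PAC is weak–strong twice, and phrases 3–4 restate phrases 1–2: a period heard twice, not a double period (which would end weakly at phrase 2).

repeated period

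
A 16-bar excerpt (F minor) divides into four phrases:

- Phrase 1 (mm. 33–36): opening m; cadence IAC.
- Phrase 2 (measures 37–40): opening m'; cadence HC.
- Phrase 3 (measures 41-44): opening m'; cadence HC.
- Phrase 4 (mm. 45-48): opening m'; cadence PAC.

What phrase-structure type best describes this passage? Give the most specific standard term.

Four phrases in two halves: the first half (bars 33-40) ends with a half cadence, the second (mm. 41–48) with a perfect authentic cadence — a large antecedent–consequent pair, i.e. a double period.
Phrase 3 begins with the same material as phrase 1, making it parallel.

parallel double period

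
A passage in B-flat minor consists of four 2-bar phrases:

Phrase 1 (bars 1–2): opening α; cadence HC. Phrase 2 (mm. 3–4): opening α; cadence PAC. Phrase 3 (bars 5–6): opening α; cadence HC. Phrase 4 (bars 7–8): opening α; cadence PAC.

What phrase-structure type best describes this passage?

repeated period

The cadence pattern HC–PAC–HC–PAC is weak–strong twice, and phrases 3–4 restate phrases 1–2: a period heard twice, not a double period (which would end weakly at phrase 2).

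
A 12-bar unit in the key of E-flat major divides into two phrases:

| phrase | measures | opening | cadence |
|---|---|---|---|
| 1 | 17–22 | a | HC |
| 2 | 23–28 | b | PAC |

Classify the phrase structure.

Phrase 1 ends with a half cadence (weaker) and phrase 2 with a perfect authentic cadence (stronger): antecedent + consequent = a period.
The two phrases open with different material (a / b), so the period is contrasting.

contrasting period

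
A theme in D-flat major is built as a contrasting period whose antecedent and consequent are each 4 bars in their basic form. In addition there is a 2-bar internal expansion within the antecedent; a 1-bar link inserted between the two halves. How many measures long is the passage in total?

Basic contrasting period: 4 + 4 = 8 bars.
8 (basic form) + 2 (internal expansion) + 1 (link) = 11.

11 measures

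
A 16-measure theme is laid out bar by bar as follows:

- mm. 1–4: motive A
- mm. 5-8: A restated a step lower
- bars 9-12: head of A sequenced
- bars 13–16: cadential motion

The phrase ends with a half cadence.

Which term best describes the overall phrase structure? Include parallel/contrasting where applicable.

Basic idea (mm. 1-4) + its repetition (bars 5–8) form the presentation; fragmentation and cadence (bars 9–16) form the continuation — the 16-bar whole is a sentence.

sentence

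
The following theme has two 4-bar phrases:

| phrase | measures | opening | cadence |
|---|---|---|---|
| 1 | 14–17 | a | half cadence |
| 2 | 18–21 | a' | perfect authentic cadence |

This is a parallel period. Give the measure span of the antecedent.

The phrase ending with the weaker cadence (half cadence) is the antecedent; the one ending more conclusively (perfect authentic cadence) is the consequent. The antecedent is measures 14–17.

measures 14–17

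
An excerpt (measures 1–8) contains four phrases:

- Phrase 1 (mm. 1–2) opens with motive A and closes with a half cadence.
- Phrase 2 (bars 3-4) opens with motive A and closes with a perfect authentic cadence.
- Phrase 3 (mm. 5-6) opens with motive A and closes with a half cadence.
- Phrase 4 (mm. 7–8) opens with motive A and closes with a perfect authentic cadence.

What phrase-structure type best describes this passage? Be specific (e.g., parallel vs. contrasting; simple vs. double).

repeated period

The cadence pattern HC–PAC–HC–PAC is weak–strong twice, and phrases 3–4 restate phrases 1–2: a period heard twice, not a double period (which would end weakly at phrase 2).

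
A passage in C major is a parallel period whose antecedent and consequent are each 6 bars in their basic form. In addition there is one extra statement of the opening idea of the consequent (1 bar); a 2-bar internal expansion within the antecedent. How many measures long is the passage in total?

15 measures

Basic parallel period: 6 + 6 = 12 bars.
12 (basic form) + 1 (extra statement) + 2 (internal expansion) = 15.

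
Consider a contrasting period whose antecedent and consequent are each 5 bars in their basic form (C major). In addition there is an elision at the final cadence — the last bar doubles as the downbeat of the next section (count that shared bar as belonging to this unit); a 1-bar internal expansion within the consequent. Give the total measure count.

Basic contrasting period: 5 + 5 = 10 bars.
10 (basic form) + 1 (internal expansion) = 11.
The elision shares a bar with the next section but does not change this unit's count.

11 measures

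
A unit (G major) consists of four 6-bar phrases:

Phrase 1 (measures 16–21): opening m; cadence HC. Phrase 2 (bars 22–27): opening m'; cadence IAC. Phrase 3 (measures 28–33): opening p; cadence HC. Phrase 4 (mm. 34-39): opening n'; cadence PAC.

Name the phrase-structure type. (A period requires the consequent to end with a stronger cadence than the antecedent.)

Four phrases in two halves: the first half (mm. 16–27) ends with an imperfect authentic cadence, the second (mm. 28–39) with a perfect authentic cadence — a large antecedent–consequent pair, i.e. a double period.
Phrase 3 begins with different material from phrase 1, making it contrasting.

contrasting double period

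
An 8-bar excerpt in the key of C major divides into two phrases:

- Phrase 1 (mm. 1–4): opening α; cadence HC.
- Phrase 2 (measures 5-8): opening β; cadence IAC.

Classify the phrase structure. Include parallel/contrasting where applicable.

contrasting period

Phrase 1 ends with a half cadence (weaker) and phrase 2 with an imperfect authentic cadence (stronger): antecedent + consequent = a period.
The two phrases open with different material (α / β), so the period is contrasting.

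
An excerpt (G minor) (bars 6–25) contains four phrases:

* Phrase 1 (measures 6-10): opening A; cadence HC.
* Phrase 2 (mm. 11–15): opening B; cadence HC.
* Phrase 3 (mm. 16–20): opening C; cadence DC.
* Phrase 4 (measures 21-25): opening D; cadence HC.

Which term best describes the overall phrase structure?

Phrase 4 ends with a half cadence, no stronger than phrase 2's half cadence, so the four phrases do not form a double period; nor do phrases 3–4 duplicate 1–2, so it is not a repeated period. With no phrase reaching a conclusive cadence, the passage is a phrase group.

phrase group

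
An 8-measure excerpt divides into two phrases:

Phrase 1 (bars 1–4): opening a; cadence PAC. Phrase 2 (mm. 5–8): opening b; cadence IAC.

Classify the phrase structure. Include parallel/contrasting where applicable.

phrase group

The second phrase closes with an imperfect authentic cadence, which is not stronger than the first phrase's perfect authentic cadence; without a weak→strong cadential pair there is no antecedent–consequent relationship, so this is a phrase group rather than a period.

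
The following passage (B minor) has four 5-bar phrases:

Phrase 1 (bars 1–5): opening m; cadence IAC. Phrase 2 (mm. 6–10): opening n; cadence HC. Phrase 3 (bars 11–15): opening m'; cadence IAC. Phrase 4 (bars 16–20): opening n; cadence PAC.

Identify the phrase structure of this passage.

Four phrases in two halves: the first half (bars 1–10) ends with a half cadence, the second (measures 11–20) with a perfect authentic cadence — a large antecedent–consequent pair, i.e. a double period.
Phrase 3 begins with the same material as phrase 1, making it parallel.

parallel double period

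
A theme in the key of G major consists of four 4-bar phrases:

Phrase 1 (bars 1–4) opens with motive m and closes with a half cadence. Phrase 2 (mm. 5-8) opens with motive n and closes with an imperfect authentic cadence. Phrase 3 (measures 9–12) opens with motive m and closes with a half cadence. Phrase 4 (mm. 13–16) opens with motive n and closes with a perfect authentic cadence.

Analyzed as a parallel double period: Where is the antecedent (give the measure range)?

In a double period the four phrases pair into a large antecedent (phrases 1–2, ending imperfect authentic cadence) and a large consequent (phrases 3–4, ending perfect authentic cadence). The antecedent spans measures 1–8.

measures 1–8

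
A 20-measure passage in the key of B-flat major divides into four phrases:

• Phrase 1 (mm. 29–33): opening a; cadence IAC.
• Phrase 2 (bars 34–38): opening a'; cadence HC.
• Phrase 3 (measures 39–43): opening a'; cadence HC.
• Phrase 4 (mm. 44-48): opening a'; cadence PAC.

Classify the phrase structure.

Four phrases in two halves: the first half (bars 29–38) ends with a half cadence, the second (mm. 39–48) with a perfect authentic cadence — a large antecedent–consequent pair, i.e. a double period.
Phrase 3 begins with the same material as phrase 1, making it parallel.

parallel double period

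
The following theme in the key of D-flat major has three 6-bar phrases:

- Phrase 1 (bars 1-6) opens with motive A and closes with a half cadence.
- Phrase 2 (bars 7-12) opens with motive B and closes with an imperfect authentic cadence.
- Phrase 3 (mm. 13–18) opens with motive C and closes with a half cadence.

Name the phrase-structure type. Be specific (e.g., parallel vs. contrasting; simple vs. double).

phrase group

The final phrase closes with a half cadence, which is not stronger than the preceding imperfect authentic cadence; the 3 phrases lack an overall antecedent–consequent design and so form a phrase group.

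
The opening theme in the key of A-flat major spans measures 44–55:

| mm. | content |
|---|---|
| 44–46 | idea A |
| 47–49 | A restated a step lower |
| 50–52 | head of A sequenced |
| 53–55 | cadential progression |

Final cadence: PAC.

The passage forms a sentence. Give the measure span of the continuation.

After the presentation (mm. 44-49), the continuation covers the fragmentation through the cadence: mm. 50–55.

measures 50–55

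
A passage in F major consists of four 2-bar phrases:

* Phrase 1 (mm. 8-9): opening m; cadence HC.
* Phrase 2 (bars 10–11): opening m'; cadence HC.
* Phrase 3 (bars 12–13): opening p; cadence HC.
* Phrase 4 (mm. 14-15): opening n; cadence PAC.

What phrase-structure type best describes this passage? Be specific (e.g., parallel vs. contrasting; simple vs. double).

contrasting double period

Four phrases in two halves: the first half (bars 8–11) ends with a half cadence, the second (bars 12–15) with a perfect authentic cadence — a large antecedent–consequent pair, i.e. a double period.
Phrase 3 begins with different material from phrase 1, making it contrasting.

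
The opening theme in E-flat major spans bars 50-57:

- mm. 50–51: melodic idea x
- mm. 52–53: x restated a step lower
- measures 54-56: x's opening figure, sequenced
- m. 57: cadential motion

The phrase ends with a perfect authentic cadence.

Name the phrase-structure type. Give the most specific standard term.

Basic idea (mm. 50–51) + its repetition (bars 52–53) form the presentation; fragmentation and cadence (measures 54–57) form the continuation — the 8-bar whole is a sentence.

sentence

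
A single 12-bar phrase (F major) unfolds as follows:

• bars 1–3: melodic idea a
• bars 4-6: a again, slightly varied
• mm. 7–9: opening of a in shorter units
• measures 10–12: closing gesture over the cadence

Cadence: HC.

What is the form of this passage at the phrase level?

sentence

Basic idea (mm. 1–3) + its repetition (measures 4–6) form the presentation; fragmentation and cadence (measures 7-12) form the continuation — the 12-bar whole is a sentence.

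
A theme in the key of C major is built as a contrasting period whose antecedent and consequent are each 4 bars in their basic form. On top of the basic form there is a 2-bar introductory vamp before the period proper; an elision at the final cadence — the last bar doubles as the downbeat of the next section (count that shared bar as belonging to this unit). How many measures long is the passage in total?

Basic contrasting period: 4 + 4 = 8 bars.
8 (basic form) + 2 (introduction) = 10.
The elision shares a bar with the next section but does not change this unit's count.

10 measures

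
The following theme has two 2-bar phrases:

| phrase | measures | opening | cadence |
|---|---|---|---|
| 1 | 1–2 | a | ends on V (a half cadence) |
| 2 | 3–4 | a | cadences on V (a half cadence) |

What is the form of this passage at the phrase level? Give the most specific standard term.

Both phrases have the same opening (a) and the same cadence (half cadence): the second is a restatement, not a consequent, so this is a repeated phrase rather than a period.

repeated phrase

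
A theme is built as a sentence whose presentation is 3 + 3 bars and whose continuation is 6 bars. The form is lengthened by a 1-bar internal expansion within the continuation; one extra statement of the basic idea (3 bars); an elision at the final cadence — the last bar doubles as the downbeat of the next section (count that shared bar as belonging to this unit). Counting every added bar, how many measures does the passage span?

16 measures

Basic sentence: 3 + 3 + 6 = 12 bars.
12 (basic form) + 1 (internal expansion) + 3 (extra statement) = 16.
The elision shares a bar with the next section but does not change this unit's count.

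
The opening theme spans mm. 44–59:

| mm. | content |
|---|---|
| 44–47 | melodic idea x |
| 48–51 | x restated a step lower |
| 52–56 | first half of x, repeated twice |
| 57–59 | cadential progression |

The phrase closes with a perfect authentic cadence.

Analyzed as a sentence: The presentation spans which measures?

The presentation of a sentence is the basic idea (measures 44–47) plus its repetition (mm. 48–51); the presentation is therefore measures 44-51.

measures 44–51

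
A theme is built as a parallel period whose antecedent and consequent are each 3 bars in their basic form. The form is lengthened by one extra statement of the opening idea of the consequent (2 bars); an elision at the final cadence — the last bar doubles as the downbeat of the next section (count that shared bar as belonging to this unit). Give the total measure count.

Basic parallel period: 3 + 3 = 6 bars.
6 (basic form) + 2 (extra statement) = 8.
The elision shares a bar with the next section but does not change this unit's count.

8 measures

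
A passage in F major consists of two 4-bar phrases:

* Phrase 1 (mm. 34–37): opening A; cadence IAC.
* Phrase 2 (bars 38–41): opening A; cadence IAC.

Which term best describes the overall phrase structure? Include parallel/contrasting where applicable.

Both phrases have the same opening (A) and the same cadence (imperfect authentic cadence): the second is a restatement, not a consequent, so this is a repeated phrase rather than a period.

repeated phrase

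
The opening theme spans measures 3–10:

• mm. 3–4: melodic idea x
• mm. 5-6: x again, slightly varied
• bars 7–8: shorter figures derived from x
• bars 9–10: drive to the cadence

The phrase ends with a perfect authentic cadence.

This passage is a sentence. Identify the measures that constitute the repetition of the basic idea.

measures 5–6

The presentation of a sentence is the basic idea (measures 3–4) plus its repetition (measures 5-6); the repetition of the basic idea is therefore bars 5-6.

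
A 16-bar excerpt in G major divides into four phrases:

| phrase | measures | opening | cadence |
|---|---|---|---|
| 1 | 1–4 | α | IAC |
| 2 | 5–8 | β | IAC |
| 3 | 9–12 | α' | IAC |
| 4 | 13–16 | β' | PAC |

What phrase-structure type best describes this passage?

Four phrases in two halves: the first half (mm. 1–8) ends with an imperfect authentic cadence, the second (mm. 9-16) with a perfect authentic cadence — a large antecedent–consequent pair, i.e. a double period.
Phrase 3 begins with the same material as phrase 1, making it parallel.

parallel double period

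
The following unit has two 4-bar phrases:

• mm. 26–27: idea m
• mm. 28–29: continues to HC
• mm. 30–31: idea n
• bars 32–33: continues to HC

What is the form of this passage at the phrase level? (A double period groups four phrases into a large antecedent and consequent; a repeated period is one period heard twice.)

The second phrase closes with a half cadence, which is not stronger than the first phrase's half cadence; without a weak→strong cadential pair there is no antecedent–consequent relationship, so this is a phrase group rather than a period.

phrase group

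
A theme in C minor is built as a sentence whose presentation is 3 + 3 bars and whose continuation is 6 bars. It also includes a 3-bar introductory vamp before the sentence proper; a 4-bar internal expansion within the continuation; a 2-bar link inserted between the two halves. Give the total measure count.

Basic sentence: 3 + 3 + 6 = 12 bars.
12 (basic form) + 3 (introduction) + 4 (internal expansion) + 2 (link) = 21.

21 measures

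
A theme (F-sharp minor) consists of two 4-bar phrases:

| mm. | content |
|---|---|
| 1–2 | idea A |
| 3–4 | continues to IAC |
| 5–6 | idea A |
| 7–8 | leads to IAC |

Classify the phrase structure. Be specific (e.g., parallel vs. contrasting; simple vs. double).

repeated phrase

Both phrases have the same opening (A) and the same cadence (imperfect authentic cadence): the second is a restatement, not a consequent, so this is a repeated phrase rather than a period.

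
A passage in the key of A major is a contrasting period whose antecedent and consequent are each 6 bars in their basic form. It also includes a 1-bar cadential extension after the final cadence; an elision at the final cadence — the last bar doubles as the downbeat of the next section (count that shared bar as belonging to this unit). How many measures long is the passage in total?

13 measures

Basic contrasting period: 6 + 6 = 12 bars.
12 (basic form) + 1 (cadential extension) = 13.
The elision shares a bar with the next section but does not change this unit's count.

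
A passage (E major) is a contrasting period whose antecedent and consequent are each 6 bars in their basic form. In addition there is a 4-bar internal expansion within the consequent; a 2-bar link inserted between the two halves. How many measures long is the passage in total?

Basic contrasting period: 6 + 6 = 12 bars.
12 (basic form) + 4 (internal expansion) + 2 (link) = 18.

18 measures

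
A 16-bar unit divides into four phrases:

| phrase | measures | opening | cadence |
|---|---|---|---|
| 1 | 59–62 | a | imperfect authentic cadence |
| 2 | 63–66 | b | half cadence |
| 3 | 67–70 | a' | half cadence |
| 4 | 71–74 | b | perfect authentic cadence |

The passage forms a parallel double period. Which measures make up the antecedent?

measures 59–66

In a double period the four phrases pair into a large antecedent (phrases 1–2, ending half cadence) and a large consequent (phrases 3–4, ending perfect authentic cadence). The antecedent spans mm. 59–66.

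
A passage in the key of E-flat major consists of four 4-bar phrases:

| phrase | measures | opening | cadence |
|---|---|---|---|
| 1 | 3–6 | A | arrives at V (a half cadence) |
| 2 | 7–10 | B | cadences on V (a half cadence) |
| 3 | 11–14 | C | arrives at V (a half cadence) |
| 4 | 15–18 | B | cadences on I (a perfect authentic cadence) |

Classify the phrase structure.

Four phrases in two halves: the first half (measures 3–10) ends with a half cadence, the second (mm. 11–18) with a perfect authentic cadence — a large antecedent–consequent pair, i.e. a double period.
Phrase 3 begins with different material from phrase 1, making it contrasting.

contrasting double period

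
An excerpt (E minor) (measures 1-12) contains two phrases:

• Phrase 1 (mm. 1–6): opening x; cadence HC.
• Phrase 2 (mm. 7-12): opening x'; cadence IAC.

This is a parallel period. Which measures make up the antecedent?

The phrase ending with the weaker cadence (half cadence) is the antecedent; the one ending more conclusively (imperfect authentic cadence) is the consequent. The antecedent is measures 1–6.

measures 1–6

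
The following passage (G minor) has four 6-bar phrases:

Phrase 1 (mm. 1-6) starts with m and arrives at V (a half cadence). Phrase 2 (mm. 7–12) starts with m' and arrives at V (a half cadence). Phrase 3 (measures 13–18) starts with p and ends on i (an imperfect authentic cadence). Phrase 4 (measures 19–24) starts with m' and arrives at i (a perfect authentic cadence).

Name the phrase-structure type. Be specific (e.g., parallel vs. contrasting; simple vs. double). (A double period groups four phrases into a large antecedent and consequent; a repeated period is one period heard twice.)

Four phrases in two halves: the first half (bars 1–12) ends with a half cadence, the second (measures 13–24) with a perfect authentic cadence — a large antecedent–consequent pair, i.e. a double period.
Phrase 3 begins with different material from phrase 1, making it contrasting.

contrasting double period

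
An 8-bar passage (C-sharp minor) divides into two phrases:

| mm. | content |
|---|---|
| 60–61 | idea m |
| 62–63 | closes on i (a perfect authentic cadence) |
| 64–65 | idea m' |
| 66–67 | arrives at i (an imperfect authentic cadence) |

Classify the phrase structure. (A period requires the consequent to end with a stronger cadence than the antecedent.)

The second phrase closes with an imperfect authentic cadence, which is not stronger than the first phrase's perfect authentic cadence; without a weak→strong cadential pair there is no antecedent–consequent relationship, so this is a phrase group rather than a period.

phrase group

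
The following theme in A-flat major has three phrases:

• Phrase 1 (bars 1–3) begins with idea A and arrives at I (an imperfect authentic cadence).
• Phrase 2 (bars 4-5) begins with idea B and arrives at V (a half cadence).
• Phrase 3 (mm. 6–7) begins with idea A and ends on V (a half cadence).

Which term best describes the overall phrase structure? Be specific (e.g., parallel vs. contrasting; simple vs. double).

The final phrase closes with a half cadence, which is not stronger than the preceding half cadence; the 3 phrases lack an overall antecedent–consequent design and so form a phrase group.

phrase group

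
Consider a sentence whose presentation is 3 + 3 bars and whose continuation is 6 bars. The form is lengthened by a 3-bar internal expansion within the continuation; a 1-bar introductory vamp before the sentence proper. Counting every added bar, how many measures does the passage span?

16 measures

Basic sentence: 3 + 3 + 6 = 12 bars.
12 (basic form) + 3 (internal expansion) + 1 (introduction) = 16.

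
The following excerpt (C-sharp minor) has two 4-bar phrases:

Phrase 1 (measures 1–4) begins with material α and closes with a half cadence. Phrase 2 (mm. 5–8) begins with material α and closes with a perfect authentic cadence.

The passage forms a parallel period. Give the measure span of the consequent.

The phrase ending with the weaker cadence (half cadence) is the antecedent; the one ending more conclusively (perfect authentic cadence) is the consequent. The consequent is measures 5–8.

measures 5–8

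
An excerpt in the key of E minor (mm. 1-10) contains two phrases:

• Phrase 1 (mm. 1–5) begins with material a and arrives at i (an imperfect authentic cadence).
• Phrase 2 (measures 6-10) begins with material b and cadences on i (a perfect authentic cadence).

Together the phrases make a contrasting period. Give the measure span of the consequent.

The phrase ending with the weaker cadence (imperfect authentic cadence) is the antecedent; the one ending more conclusively (perfect authentic cadence) is the consequent. The consequent is measures 6–10.

measures 6–10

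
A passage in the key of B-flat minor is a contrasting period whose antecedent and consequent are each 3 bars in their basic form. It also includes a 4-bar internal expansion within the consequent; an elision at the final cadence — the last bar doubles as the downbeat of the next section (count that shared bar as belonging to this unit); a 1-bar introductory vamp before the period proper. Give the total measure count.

Basic contrasting period: 3 + 3 = 6 bars.
6 (basic form) + 4 (internal expansion) + 1 (introduction) = 11.
The elision shares a bar with the next section but does not change this unit's count.

11 measures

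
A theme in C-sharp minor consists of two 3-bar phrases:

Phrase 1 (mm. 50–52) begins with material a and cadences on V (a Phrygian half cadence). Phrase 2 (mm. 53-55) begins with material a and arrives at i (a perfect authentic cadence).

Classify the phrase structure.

parallel period

Phrase 1 ends with a Phrygian half cadence (weaker) and phrase 2 with a perfect authentic cadence (stronger): antecedent + consequent = a period.
The two phrases open with the same material (a / a), so the period is parallel.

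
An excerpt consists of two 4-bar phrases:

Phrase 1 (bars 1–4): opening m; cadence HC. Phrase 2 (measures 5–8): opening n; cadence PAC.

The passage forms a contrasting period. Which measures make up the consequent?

The phrase ending with the weaker cadence (half cadence) is the antecedent; the one ending more conclusively (perfect authentic cadence) is the consequent. The consequent is measures 5–8.

measures 5–8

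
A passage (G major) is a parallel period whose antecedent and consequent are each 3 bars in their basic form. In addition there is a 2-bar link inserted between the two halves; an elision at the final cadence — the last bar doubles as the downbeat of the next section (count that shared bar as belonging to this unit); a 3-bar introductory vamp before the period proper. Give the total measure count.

11 measures

Basic parallel period: 3 + 3 = 6 bars.
6 (basic form) + 2 (link) + 3 (introduction) = 11.
The elision shares a bar with the next section but does not change this unit's count.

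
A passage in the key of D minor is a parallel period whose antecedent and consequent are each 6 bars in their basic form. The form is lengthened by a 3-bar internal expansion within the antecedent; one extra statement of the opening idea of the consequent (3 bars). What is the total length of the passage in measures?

18 measures

Basic parallel period: 6 + 6 = 12 bars.
12 (basic form) + 3 (internal expansion) + 3 (extra statement) = 18.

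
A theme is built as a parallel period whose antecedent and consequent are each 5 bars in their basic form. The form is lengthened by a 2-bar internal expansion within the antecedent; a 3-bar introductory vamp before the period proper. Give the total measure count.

15 measures

Basic parallel period: 5 + 5 = 10 bars.
10 (basic form) + 2 (internal expansion) + 3 (introduction) = 15.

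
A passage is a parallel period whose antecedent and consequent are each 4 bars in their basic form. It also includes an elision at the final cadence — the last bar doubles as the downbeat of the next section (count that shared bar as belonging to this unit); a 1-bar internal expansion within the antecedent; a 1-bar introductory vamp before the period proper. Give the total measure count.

Basic parallel period: 4 + 4 = 8 bars.
8 (basic form) + 1 (internal expansion) + 1 (introduction) = 10.
The elision shares a bar with the next section but does not change this unit's count.

10 measures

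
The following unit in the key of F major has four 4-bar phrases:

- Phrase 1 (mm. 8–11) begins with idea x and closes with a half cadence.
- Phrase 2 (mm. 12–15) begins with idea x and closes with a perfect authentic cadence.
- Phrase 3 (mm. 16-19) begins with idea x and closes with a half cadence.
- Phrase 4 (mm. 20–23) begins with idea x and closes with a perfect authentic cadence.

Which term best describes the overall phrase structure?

The cadence pattern HC–PAC–HC–PAC is weak–strong twice, and phrases 3–4 restate phrases 1–2: a period heard twice, not a double period (which would end weakly at phrase 2).

repeated period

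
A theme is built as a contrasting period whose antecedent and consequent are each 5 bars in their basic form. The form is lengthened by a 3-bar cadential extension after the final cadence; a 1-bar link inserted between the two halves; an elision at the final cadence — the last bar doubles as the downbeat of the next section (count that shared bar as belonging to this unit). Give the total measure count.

Basic contrasting period: 5 + 5 = 10 bars.
10 (basic form) + 3 (cadential extension) + 1 (link) = 14.
The elision shares a bar with the next section but does not change this unit's count.

14 measures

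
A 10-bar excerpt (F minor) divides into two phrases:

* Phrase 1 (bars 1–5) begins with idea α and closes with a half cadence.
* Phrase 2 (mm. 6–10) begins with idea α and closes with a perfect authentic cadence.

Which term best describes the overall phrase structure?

Phrase 1 ends with a half cadence (weaker) and phrase 2 with a perfect authentic cadence (stronger): antecedent + consequent = a period.
The two phrases open with the same material (α / α), so the period is parallel.

parallel period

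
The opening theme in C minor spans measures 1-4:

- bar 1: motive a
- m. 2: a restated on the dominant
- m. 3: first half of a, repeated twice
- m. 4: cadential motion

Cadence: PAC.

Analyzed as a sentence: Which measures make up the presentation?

The presentation of a sentence is the basic idea (bar 1) plus its repetition (m. 2); the presentation is therefore measures 1-2.

measures 1–2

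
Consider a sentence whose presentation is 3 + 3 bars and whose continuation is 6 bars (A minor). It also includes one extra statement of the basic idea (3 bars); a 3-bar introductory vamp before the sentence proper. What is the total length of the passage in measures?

18 measures

Basic sentence: 3 + 3 + 6 = 12 bars.
12 (basic form) + 3 (extra statement) + 3 (introduction) = 18.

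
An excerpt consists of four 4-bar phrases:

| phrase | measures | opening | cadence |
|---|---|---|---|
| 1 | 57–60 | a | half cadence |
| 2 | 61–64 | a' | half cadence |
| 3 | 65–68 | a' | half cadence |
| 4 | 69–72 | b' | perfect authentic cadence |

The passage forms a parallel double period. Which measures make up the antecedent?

In a double period the first pair of phrases (ending half cadence) is the large antecedent and the second pair (ending perfect authentic cadence) is the large consequent; the antecedent is measures 57–64.

measures 57–64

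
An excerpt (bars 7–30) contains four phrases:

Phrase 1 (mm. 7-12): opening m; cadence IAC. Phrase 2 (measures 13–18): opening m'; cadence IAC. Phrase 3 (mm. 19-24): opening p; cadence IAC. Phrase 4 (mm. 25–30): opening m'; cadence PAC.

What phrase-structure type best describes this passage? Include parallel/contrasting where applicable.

Four phrases in two halves: the first half (mm. 7–18) ends with an imperfect authentic cadence, the second (bars 19–30) with a perfect authentic cadence — a large antecedent–consequent pair, i.e. a double period.
Phrase 3 begins with different material from phrase 1, making it contrasting.

contrasting double period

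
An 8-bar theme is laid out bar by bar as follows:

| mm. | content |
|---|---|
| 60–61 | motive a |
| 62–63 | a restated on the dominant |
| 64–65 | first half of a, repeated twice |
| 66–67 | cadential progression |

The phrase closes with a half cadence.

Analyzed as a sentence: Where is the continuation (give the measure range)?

After the presentation (mm. 60-63), the continuation covers the fragmentation through the cadence: measures 64–67.

measures 64–67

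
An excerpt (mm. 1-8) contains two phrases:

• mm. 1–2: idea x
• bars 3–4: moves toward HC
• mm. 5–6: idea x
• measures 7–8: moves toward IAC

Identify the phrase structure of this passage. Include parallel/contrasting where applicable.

Phrase 1 ends with a half cadence (weaker) and phrase 2 with an imperfect authentic cadence (stronger): antecedent + consequent = a period.
The two phrases open with the same material (x / x), so the period is parallel.

parallel period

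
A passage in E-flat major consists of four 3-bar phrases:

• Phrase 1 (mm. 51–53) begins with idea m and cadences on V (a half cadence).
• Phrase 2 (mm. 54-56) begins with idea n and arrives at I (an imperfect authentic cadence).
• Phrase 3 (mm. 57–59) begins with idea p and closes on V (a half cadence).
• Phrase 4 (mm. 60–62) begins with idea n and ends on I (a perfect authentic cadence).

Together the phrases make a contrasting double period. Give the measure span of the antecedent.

measures 51–56

In a double period the first pair of phrases (ending imperfect authentic cadence) is the large antecedent and the second pair (ending perfect authentic cadence) is the large consequent; the antecedent is measures 51–56.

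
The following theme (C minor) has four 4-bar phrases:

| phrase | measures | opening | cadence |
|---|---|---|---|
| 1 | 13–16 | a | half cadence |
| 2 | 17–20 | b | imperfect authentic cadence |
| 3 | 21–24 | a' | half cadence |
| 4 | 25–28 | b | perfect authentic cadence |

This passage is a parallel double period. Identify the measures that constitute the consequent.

In a double period the four phrases pair into a large antecedent (phrases 1–2, ending imperfect authentic cadence) and a large consequent (phrases 3–4, ending perfect authentic cadence). The consequent spans bars 21–28.

measures 21–28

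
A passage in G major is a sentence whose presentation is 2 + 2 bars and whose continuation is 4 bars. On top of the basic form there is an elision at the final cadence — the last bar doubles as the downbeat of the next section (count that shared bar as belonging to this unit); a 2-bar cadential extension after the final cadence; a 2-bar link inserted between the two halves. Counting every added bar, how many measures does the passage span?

12 measures

Basic sentence: 2 + 2 + 4 = 8 bars.
8 (basic form) + 2 (cadential extension) + 2 (link) = 12.
The elision shares a bar with the next section but does not change this unit's count.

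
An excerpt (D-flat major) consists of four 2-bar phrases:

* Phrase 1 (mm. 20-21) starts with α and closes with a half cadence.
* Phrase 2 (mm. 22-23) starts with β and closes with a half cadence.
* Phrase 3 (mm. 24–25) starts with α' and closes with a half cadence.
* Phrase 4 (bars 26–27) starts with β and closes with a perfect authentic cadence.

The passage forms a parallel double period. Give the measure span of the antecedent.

measures 20–23

In a double period the first pair of phrases (ending half cadence) is the large antecedent and the second pair (ending perfect authentic cadence) is the large consequent; the antecedent is measures 20–23.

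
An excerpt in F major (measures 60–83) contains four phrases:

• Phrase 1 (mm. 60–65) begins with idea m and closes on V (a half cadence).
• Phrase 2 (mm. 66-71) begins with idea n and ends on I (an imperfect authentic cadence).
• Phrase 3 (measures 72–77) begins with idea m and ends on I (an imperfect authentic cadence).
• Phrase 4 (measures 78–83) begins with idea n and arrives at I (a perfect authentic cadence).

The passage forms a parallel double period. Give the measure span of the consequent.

measures 72–83

In a double period the four phrases pair into a large antecedent (phrases 1–2, ending imperfect authentic cadence) and a large consequent (phrases 3–4, ending perfect authentic cadence). The consequent spans mm. 72–83.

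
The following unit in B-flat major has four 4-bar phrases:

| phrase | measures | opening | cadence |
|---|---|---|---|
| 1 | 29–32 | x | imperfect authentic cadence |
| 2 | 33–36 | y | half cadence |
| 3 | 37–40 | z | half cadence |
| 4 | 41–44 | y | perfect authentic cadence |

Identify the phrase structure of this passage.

Four phrases in two halves: the first half (mm. 29–36) ends with a half cadence, the second (bars 37-44) with a perfect authentic cadence — a large antecedent–consequent pair, i.e. a double period.
Phrase 3 begins with different material from phrase 1, making it contrasting.

contrasting double period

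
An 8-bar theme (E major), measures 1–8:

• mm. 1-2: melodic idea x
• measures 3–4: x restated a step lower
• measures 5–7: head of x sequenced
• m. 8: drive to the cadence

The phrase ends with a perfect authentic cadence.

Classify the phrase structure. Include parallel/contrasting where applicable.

Basic idea (bars 1–2) + its repetition (mm. 3–4) form the presentation; fragmentation and cadence (mm. 5-8) form the continuation — the 8-bar whole is a sentence.

sentence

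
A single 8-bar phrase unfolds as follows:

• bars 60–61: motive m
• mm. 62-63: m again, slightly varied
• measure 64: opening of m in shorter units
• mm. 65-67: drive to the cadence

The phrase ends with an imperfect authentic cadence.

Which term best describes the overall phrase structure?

Basic idea (mm. 60–61) + its repetition (bars 62–63) form the presentation; fragmentation and cadence (bars 64–67) form the continuation — the 8-bar whole is a sentence.

sentence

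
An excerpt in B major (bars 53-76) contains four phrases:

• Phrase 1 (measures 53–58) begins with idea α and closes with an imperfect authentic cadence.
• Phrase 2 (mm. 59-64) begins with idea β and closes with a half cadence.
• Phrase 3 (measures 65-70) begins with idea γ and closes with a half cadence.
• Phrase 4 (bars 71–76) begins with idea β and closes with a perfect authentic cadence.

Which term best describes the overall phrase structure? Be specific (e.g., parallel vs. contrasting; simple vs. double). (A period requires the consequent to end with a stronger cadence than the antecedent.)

contrasting double period

Four phrases in two halves: the first half (measures 53–64) ends with a half cadence, the second (bars 65–76) with a perfect authentic cadence — a large antecedent–consequent pair, i.e. a double period.
Phrase 3 begins with different material from phrase 1, making it contrasting.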